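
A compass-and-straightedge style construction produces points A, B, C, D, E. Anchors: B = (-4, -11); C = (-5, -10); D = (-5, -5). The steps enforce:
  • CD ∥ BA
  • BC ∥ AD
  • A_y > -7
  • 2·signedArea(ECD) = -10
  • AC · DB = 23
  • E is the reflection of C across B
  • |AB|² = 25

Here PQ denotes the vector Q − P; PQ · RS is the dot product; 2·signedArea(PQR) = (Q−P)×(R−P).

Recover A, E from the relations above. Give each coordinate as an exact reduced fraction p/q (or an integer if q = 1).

A = (-4, -6)
E = (-3, -12)

1. A_x = -4  [BC ∥ AD ∩ CD ∥ BA]
2. A_y = -6  [BC ∥ AD ∩ CD ∥ BA]
   → A = (-4, -6)
3. E_x = -3  [E is the reflection of C across B]
4. E_y = -12  [E is the reflection of C across B]
   → E = (-3, -12)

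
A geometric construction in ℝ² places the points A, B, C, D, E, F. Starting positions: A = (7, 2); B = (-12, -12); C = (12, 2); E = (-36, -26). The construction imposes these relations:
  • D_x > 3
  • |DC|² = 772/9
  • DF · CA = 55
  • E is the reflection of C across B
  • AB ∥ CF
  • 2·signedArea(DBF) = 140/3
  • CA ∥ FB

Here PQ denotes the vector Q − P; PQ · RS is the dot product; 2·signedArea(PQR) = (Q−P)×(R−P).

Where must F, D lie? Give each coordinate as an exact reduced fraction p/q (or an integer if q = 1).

D = (4, -8/3)
F = (-7, -12)

1. F_x = -7  [CA ∥ FB ∩ AB ∥ CF]
2. F_y = -12  [CA ∥ FB ∩ AB ∥ CF]
   → F = (-7, -12)
3. D_x = 4  [DF · CA = 55 ∩ 2·signedArea(DBF) = 140/3]
4. D_y = -8/3  [DF · CA = 55 ∩ 2·signedArea(DBF) = 140/3]
   → D = (4, -8/3)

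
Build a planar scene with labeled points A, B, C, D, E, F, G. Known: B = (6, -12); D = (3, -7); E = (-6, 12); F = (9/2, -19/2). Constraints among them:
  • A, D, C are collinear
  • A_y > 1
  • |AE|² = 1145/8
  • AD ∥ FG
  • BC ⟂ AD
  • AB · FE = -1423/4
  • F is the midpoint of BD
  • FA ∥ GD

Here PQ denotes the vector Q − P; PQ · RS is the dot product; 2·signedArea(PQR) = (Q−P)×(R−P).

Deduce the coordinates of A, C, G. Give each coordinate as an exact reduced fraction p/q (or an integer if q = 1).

1. A_x = -3/4  [line 21/2·x + -43/2·y + 139/4 = 0 ∩ |AE|² = 1145/8]
2. A_y = 5/4  [line 21/2·x + -43/2·y + 139/4 = 0 ∩ |AE|² = 1145/8]
   → A = (-3/4, 5/4)
3. C_x = 394/73  [A, D, C are collinear ∩ BC ⟂ AD]
4. C_y = -896/73  [A, D, C are collinear ∩ BC ⟂ AD]
   → C = (394/73, -896/73)
5. G_x = 33/4  [FA ∥ GD ∩ AD ∥ FG]
6. G_y = -71/4  [FA ∥ GD ∩ AD ∥ FG]
   → G = (33/4, -71/4)

A = (-3/4, 5/4)
C = (394/73, -896/73)
G = (33/4, -71/4)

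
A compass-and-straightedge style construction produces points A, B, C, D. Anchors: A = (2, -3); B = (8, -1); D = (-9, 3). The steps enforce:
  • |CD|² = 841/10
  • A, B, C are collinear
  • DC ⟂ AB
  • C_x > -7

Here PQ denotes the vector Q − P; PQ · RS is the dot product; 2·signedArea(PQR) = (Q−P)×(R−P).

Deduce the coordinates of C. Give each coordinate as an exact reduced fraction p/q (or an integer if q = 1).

C = (-61/10, -57/10)

1. C_x = -61/10  [A, B, C are collinear ∩ DC ⟂ AB]
2. C_y = -57/10  [A, B, C are collinear ∩ DC ⟂ AB]
   → C = (-61/10, -57/10)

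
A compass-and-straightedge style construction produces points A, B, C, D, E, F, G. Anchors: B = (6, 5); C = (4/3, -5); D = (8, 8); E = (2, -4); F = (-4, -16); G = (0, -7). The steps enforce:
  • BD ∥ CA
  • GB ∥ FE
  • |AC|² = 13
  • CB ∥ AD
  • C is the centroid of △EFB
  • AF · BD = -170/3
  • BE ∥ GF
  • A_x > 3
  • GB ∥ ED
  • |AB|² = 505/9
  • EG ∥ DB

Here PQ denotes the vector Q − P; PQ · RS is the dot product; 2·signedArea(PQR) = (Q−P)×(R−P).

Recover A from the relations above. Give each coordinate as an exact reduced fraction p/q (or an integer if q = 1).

A = (10/3, -2)

1. A_x = 10/3  [CB ∥ AD ∩ BD ∥ CA]
2. A_y = -2  [CB ∥ AD ∩ BD ∥ CA]
   → A = (10/3, -2)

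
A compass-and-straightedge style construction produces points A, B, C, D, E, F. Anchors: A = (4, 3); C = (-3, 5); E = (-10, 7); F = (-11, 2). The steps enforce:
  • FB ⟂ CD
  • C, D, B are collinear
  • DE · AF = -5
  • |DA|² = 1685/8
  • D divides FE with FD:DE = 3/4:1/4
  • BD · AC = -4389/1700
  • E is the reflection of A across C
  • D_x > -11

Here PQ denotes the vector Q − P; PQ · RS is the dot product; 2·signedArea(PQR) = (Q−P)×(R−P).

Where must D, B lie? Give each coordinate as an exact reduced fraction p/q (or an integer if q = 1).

B = (-9017/850, 4919/850)
D = (-41/4, 23/4)

1. D_x = -41/4  [D divides FE with FD:DE = 3/4:1/4]
2. D_y = 23/4  [D divides FE with FD:DE = 3/4:1/4]
   → D = (-41/4, 23/4)
3. B_x = -9017/850  [C, D, B are collinear ∩ FB ⟂ CD]
4. B_y = 4919/850  [C, D, B are collinear ∩ FB ⟂ CD]
   → B = (-9017/850, 4919/850)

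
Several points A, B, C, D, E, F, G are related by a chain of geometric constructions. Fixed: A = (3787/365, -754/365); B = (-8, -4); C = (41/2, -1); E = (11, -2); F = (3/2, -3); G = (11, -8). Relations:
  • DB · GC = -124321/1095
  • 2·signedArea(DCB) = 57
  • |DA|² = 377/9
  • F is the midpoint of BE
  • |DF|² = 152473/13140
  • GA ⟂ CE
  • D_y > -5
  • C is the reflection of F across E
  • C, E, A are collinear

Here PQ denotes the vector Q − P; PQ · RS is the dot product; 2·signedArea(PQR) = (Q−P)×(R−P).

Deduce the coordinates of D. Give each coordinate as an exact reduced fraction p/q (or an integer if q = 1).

D = (4882/1095, -5134/1095)

1. D_x = 4882/1095  [2·signedArea(DCB) = 57 ∩ DB · GC = -124321/1095]
2. D_y = -5134/1095  [2·signedArea(DCB) = 57 ∩ DB · GC = -124321/1095]
   → D = (4882/1095, -5134/1095)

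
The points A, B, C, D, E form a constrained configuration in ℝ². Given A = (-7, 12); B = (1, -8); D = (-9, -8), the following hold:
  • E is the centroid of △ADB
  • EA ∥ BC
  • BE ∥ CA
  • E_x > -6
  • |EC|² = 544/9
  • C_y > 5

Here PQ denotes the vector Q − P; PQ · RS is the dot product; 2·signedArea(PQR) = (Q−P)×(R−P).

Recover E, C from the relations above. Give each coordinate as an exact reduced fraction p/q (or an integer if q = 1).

1. E_x = -5  [E is the centroid of △ADB]
2. E_y = -4/3  [E is the centroid of △ADB]
   → E = (-5, -4/3)
3. C_x = -1  [BE ∥ CA ∩ EA ∥ BC]
4. C_y = 16/3  [BE ∥ CA ∩ EA ∥ BC]
   → C = (-1, 16/3)

C = (-1, 16/3)
E = (-5, -4/3)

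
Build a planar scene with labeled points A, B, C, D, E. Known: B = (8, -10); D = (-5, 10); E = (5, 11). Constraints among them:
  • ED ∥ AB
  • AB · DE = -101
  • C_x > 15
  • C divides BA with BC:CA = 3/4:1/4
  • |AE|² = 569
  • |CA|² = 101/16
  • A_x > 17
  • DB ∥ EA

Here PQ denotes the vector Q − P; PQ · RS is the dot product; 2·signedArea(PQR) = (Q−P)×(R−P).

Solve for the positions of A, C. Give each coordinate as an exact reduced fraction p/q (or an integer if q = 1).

A = (18, -9)
C = (31/2, -37/4)

1. A_x = 18  [ED ∥ AB ∩ DB ∥ EA]
2. A_y = -9  [ED ∥ AB ∩ DB ∥ EA]
   → A = (18, -9)
3. C_x = 31/2  [C divides BA with BC:CA = 3/4:1/4]
4. C_y = -37/4  [C divides BA with BC:CA = 3/4:1/4]
   → C = (31/2, -37/4)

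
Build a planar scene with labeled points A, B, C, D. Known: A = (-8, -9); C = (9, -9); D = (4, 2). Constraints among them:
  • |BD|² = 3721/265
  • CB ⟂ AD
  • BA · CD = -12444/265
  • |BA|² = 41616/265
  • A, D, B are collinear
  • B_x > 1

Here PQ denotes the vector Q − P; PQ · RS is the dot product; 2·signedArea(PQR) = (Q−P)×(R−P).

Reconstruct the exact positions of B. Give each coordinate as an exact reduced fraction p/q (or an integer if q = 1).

B = (328/265, -141/265)

1. B_x = 328/265  [A, D, B are collinear ∩ CB ⟂ AD]
2. B_y = -141/265  [A, D, B are collinear ∩ CB ⟂ AD]
   → B = (328/265, -141/265)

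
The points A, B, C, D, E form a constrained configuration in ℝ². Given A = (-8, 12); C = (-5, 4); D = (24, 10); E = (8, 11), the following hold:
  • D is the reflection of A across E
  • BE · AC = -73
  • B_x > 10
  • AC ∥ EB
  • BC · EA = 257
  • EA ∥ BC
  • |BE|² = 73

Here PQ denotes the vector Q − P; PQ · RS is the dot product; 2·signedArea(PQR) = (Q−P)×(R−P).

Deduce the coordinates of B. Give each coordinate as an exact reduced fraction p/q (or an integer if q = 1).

B = (11, 3)

1. B_x = 11  [EA ∥ BC ∩ AC ∥ EB]
2. B_y = 3  [EA ∥ BC ∩ AC ∥ EB]
   → B = (11, 3)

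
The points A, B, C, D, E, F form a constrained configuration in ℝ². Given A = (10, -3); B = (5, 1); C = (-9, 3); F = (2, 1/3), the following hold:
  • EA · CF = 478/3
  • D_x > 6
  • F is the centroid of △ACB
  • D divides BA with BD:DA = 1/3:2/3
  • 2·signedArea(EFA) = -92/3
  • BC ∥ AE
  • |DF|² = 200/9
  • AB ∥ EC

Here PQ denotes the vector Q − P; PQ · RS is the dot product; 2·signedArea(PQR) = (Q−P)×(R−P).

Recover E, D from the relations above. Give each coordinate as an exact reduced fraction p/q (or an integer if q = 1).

1. E_x = -4  [AB ∥ EC ∩ BC ∥ AE]
2. E_y = -1  [AB ∥ EC ∩ BC ∥ AE]
   → E = (-4, -1)
3. D_x = 20/3  [D divides BA with BD:DA = 1/3:2/3]
4. D_y = -1/3  [D divides BA with BD:DA = 1/3:2/3]
   → D = (20/3, -1/3)

D = (20/3, -1/3)
E = (-4, -1)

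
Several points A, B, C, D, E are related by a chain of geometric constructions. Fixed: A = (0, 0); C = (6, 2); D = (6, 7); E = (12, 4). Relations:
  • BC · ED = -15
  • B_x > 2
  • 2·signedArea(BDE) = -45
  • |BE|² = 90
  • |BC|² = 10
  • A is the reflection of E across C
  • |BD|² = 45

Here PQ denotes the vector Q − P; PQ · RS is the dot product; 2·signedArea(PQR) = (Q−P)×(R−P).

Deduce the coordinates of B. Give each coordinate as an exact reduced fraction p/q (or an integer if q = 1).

B = (3, 1)

1. B_x = 3  [2·signedArea(BDE) = -45 ∩ BC · ED = -15]
2. B_y = 1  [2·signedArea(BDE) = -45 ∩ BC · ED = -15]
   → B = (3, 1)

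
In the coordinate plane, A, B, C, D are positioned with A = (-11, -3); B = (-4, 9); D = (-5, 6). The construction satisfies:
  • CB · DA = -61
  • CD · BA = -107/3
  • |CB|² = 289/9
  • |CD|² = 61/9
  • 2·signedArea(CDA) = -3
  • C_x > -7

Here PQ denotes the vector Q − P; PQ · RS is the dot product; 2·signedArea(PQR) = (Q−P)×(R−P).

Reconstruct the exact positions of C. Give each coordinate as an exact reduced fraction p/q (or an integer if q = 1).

C = (-20/3, 4)

1. C_x = -20/3  [2·signedArea(CDA) = -3 ∩ CB · DA = -61]
2. C_y = 4  [2·signedArea(CDA) = -3 ∩ CB · DA = -61]
   → C = (-20/3, 4)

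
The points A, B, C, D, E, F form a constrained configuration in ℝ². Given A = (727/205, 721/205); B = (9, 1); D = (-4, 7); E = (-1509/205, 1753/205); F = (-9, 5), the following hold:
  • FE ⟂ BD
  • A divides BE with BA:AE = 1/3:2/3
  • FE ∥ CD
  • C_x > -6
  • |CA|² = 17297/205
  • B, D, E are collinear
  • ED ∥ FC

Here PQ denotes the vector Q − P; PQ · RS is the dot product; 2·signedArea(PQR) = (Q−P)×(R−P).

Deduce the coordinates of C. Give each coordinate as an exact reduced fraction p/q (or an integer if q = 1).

C = (-1156/205, 707/205)

1. C_x = -1156/205  [FE ∥ CD ∩ ED ∥ FC]
2. C_y = 707/205  [FE ∥ CD ∩ ED ∥ FC]
   → C = (-1156/205, 707/205)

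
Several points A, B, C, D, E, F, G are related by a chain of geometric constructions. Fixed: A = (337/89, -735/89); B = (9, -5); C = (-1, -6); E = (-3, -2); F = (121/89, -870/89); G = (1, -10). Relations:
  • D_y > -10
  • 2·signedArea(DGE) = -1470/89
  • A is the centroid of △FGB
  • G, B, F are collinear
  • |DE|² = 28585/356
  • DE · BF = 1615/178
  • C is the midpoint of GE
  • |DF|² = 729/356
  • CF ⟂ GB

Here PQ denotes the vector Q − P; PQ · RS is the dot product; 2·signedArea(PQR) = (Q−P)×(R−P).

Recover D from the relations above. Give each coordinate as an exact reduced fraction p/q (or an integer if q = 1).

D = (229/89, -1605/178)

1. D_x = 229/89  [2·signedArea(DGE) = -1470/89 ∩ DE · BF = 1615/178]
2. D_y = -1605/178  [2·signedArea(DGE) = -1470/89 ∩ DE · BF = 1615/178]
   → D = (229/89, -1605/178)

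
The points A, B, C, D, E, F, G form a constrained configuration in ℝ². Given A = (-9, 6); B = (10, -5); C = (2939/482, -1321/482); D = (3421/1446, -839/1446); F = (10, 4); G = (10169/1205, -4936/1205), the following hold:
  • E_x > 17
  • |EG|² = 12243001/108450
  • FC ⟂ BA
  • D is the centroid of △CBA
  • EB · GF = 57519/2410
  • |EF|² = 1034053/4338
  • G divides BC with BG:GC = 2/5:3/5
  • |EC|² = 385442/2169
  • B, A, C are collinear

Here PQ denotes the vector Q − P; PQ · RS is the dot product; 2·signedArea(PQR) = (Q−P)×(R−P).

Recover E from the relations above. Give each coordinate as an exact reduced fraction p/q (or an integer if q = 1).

1. E_x = 25499/1446  [line -1881/1205·x + -9756/1205·y + -117459/2410 = 0 ∩ |EC|² = 385442/2169]
2. E_y = -13621/1446  [line -1881/1205·x + -9756/1205·y + -117459/2410 = 0 ∩ |EC|² = 385442/2169]
   → E = (25499/1446, -13621/1446)

E = (25499/1446, -13621/1446)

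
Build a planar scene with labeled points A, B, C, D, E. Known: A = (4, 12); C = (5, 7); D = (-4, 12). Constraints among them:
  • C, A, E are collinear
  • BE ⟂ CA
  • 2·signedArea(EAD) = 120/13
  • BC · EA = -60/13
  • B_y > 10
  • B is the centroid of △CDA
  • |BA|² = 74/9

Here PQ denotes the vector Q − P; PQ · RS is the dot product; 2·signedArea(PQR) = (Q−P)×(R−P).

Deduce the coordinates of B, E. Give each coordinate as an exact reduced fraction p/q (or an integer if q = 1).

B = (5/3, 31/3)
E = (55/13, 141/13)

1. B_x = 5/3  [B is the centroid of △CDA]
2. B_y = 31/3  [B is the centroid of △CDA]
   → B = (5/3, 31/3)
3. E_x = 55/13  [C, A, E are collinear ∩ BE ⟂ CA]
4. E_y = 141/13  [C, A, E are collinear ∩ BE ⟂ CA]
   → E = (55/13, 141/13)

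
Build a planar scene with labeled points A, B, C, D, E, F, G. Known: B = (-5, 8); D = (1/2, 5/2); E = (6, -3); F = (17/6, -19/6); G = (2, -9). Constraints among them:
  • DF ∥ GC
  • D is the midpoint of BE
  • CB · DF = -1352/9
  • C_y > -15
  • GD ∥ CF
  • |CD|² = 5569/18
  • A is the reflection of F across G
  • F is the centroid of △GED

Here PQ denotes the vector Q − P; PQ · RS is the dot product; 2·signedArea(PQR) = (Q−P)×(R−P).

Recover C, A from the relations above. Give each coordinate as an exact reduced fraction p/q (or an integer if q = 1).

A = (7/6, -89/6)
C = (13/3, -44/3)

1. C_x = 13/3  [GD ∥ CF ∩ DF ∥ GC]
2. C_y = -44/3  [GD ∥ CF ∩ DF ∥ GC]
   → C = (13/3, -44/3)
3. A_x = 7/6  [A is the reflection of F across G]
4. A_y = -89/6  [A is the reflection of F across G]
   → A = (7/6, -89/6)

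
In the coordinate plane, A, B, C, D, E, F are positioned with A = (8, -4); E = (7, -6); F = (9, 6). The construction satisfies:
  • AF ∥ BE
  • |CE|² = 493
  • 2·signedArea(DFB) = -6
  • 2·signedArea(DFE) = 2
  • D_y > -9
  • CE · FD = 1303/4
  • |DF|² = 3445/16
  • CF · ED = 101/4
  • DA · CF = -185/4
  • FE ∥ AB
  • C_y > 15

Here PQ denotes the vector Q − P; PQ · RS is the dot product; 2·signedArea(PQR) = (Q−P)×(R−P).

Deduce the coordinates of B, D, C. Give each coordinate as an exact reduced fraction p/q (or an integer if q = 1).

B = (6, -16)
C = (10, 16)
D = (27/4, -17/2)

1. B_x = 6  [AF ∥ BE ∩ FE ∥ AB]
2. B_y = -16  [AF ∥ BE ∩ FE ∥ AB]
   → B = (6, -16)
3. D_x = 27/4  [2·signedArea(DFB) = -6 ∩ 2·signedArea(DFE) = 2]
4. D_y = -17/2  [2·signedArea(DFB) = -6 ∩ 2·signedArea(DFE) = 2]
   → D = (27/4, -17/2)
5. C_x = 10  [CF · ED = 101/4 ∩ CE · FD = 1303/4]
6. C_y = 16  [CF · ED = 101/4 ∩ CE · FD = 1303/4]
   → C = (10, 16)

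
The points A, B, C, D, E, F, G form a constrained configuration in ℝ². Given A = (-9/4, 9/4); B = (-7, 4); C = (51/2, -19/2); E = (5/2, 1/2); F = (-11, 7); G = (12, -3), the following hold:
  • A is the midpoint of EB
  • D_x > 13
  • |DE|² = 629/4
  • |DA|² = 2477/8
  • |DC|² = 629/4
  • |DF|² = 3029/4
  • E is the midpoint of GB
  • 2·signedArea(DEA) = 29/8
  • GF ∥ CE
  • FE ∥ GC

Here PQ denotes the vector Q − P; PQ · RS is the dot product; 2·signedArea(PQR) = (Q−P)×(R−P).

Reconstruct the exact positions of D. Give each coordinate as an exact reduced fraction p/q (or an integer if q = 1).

1. D_x = 14  [line -7/4·x + -19/4·y + 25/8 = 0 ∩ |DA|² = 2477/8]
2. D_y = -9/2  [line -7/4·x + -19/4·y + 25/8 = 0 ∩ |DA|² = 2477/8]
   → D = (14, -9/2)

D = (14, -9/2)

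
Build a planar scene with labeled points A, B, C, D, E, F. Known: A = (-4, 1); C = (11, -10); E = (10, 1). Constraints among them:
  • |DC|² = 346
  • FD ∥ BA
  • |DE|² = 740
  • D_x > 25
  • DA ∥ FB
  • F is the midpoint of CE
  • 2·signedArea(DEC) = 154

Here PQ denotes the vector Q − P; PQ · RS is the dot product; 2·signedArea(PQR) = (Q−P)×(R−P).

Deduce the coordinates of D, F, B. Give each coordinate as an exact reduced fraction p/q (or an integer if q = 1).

1. D_x = 26  [line 11·x + 1·y + -265 = 0 ∩ |DC|² = 346]
2. D_y = -21  [line 11·x + 1·y + -265 = 0 ∩ |DC|² = 346]
   → D = (26, -21)
3. F_x = 21/2  [F is the midpoint of CE]
4. F_y = -9/2  [F is the midpoint of CE]
   → F = (21/2, -9/2)
5. B_x = -39/2  [FD ∥ BA ∩ DA ∥ FB]
6. B_y = 35/2  [FD ∥ BA ∩ DA ∥ FB]
   → B = (-39/2, 35/2)

B = (-39/2, 35/2)
D = (26, -21)
F = (21/2, -9/2)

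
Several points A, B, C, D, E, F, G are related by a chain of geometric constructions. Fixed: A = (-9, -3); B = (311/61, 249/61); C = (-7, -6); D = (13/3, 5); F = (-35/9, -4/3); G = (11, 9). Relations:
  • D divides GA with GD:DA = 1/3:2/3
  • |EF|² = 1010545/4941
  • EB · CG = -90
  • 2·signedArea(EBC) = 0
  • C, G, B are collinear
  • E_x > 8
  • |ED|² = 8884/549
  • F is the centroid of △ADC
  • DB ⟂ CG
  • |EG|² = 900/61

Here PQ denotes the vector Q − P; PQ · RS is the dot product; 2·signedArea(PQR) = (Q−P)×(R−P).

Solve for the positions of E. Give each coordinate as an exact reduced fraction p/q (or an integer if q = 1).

E = (491/61, 399/61)

1. E_x = 491/61  [2·signedArea(EBC) = 0 ∩ EB · CG = -90]
2. E_y = 399/61  [2·signedArea(EBC) = 0 ∩ EB · CG = -90]
   → E = (491/61, 399/61)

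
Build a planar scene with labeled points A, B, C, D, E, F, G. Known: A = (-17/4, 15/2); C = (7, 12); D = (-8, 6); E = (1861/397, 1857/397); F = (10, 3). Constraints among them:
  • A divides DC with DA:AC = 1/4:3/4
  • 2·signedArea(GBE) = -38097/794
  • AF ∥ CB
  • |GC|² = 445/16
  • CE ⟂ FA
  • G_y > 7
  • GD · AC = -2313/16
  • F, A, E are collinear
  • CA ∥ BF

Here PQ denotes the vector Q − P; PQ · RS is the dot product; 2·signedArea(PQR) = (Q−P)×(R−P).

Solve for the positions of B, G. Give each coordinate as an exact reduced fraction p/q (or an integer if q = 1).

1. B_x = 85/4  [CA ∥ BF ∩ AF ∥ CB]
2. B_y = 15/2  [CA ∥ BF ∩ AF ∥ CB]
   → B = (85/4, 15/2)
3. G_x = 17/4  [2·signedArea(GBE) = -38097/794 ∩ GD · AC = -2313/16]
4. G_y = 15/2  [2·signedArea(GBE) = -38097/794 ∩ GD · AC = -2313/16]
   → G = (17/4, 15/2)

B = (85/4, 15/2)
G = (17/4, 15/2)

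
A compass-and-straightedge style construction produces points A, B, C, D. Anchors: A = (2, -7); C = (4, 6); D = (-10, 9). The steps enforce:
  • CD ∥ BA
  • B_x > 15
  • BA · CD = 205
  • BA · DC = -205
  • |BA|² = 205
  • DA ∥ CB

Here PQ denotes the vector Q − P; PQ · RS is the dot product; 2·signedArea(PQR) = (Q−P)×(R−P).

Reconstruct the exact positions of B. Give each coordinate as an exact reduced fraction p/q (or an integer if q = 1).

B = (16, -10)

1. B_x = 16  [CD ∥ BA ∩ DA ∥ CB]
2. B_y = -10  [CD ∥ BA ∩ DA ∥ CB]
   → B = (16, -10)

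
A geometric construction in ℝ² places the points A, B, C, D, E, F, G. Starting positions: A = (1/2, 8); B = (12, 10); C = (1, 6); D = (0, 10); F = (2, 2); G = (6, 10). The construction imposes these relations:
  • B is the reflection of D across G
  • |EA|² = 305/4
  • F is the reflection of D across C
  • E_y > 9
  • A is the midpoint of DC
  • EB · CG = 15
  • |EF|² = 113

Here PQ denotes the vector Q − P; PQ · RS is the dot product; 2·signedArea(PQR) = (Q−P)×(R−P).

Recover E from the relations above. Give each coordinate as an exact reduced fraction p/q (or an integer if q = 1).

1. E_x = 9  [line -5·x + -4·y + 85 = 0 ∩ |EF|² = 113]
2. E_y = 10  [line -5·x + -4·y + 85 = 0 ∩ |EF|² = 113]
   → E = (9, 10)

E = (9, 10)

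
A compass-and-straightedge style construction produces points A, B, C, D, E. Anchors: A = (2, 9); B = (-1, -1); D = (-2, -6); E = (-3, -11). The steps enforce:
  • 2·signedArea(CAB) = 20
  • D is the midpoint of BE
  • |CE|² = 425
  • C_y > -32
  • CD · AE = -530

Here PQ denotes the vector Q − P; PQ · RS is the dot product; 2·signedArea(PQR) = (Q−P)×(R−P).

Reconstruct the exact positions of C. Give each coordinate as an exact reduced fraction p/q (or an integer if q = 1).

1. C_x = -8  [2·signedArea(CAB) = 20 ∩ CD · AE = -530]
2. C_y = -31  [2·signedArea(CAB) = 20 ∩ CD · AE = -530]
   → C = (-8, -31)

C = (-8, -31)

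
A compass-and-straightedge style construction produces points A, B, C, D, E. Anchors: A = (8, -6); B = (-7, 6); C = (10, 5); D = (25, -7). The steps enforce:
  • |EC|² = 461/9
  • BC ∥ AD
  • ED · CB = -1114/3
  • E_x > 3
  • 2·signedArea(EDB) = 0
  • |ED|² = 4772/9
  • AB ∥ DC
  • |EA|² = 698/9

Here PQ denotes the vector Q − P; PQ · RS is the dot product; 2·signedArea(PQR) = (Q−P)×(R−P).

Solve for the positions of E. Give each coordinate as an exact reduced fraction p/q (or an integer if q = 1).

E = (11/3, 5/3)

1. E_x = 11/3  [2·signedArea(EDB) = 0 ∩ ED · CB = -1114/3]
2. E_y = 5/3  [2·signedArea(EDB) = 0 ∩ ED · CB = -1114/3]
   → E = (11/3, 5/3)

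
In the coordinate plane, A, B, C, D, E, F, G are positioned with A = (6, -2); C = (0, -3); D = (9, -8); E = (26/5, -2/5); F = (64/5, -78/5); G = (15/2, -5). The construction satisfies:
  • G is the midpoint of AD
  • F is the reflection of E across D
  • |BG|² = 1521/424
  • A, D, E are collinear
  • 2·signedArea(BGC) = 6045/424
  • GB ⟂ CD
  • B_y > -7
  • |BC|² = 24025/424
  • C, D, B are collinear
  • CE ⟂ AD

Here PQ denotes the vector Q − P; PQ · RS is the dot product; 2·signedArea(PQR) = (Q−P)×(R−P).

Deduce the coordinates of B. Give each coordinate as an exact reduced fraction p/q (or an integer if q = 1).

1. B_x = 1395/212  [C, D, B are collinear ∩ GB ⟂ CD]
2. B_y = -1411/212  [C, D, B are collinear ∩ GB ⟂ CD]
   → B = (1395/212, -1411/212)

B = (1395/212, -1411/212)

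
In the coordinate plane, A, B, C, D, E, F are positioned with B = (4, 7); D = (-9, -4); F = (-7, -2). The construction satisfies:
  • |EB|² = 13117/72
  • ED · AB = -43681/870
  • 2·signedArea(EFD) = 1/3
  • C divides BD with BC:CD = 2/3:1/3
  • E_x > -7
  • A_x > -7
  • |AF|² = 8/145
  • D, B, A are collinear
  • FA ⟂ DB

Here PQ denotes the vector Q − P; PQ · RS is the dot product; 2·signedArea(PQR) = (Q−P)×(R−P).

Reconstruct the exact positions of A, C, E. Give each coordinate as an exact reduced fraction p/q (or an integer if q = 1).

A = (-993/145, -316/145)
C = (-14/3, -1/3)
E = (-77/12, -19/12)

1. A_x = -993/145  [D, B, A are collinear ∩ FA ⟂ DB]
2. A_y = -316/145  [D, B, A are collinear ∩ FA ⟂ DB]
   → A = (-993/145, -316/145)
3. C_x = -14/3  [C divides BD with BC:CD = 2/3:1/3]
4. C_y = -1/3  [C divides BD with BC:CD = 2/3:1/3]
   → C = (-14/3, -1/3)
5. E_x = -77/12  [ED · AB = -43681/870 ∩ 2·signedArea(EFD) = 1/3]
6. E_y = -19/12  [ED · AB = -43681/870 ∩ 2·signedArea(EFD) = 1/3]
   → E = (-77/12, -19/12)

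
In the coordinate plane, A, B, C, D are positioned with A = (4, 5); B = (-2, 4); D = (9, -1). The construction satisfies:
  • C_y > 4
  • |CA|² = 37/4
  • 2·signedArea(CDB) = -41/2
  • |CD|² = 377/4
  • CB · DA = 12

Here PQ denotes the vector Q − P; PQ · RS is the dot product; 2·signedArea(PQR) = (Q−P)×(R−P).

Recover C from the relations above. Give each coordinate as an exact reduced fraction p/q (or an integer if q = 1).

C = (1, 9/2)

1. C_x = 1  [CB · DA = 12 ∩ 2·signedArea(CDB) = -41/2]
2. C_y = 9/2  [CB · DA = 12 ∩ 2·signedArea(CDB) = -41/2]
   → C = (1, 9/2)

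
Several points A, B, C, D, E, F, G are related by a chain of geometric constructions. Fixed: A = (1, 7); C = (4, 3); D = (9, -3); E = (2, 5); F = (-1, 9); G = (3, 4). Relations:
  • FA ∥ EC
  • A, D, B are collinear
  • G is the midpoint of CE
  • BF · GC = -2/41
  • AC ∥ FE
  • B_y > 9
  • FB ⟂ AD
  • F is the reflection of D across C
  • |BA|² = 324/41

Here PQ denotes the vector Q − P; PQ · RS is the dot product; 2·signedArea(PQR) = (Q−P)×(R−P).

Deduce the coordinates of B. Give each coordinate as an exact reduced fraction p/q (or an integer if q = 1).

B = (-31/41, 377/41)

1. B_x = -31/41  [A, D, B are collinear ∩ FB ⟂ AD]
2. B_y = 377/41  [A, D, B are collinear ∩ FB ⟂ AD]
   → B = (-31/41, 377/41)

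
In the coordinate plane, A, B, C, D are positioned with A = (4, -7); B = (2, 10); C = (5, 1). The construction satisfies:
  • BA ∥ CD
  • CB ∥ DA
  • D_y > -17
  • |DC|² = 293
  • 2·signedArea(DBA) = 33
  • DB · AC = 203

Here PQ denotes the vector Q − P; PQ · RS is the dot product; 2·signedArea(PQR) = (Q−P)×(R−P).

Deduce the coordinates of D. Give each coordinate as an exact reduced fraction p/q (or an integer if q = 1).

1. D_x = 7  [CB ∥ DA ∩ BA ∥ CD]
2. D_y = -16  [CB ∥ DA ∩ BA ∥ CD]
   → D = (7, -16)

D = (7, -16)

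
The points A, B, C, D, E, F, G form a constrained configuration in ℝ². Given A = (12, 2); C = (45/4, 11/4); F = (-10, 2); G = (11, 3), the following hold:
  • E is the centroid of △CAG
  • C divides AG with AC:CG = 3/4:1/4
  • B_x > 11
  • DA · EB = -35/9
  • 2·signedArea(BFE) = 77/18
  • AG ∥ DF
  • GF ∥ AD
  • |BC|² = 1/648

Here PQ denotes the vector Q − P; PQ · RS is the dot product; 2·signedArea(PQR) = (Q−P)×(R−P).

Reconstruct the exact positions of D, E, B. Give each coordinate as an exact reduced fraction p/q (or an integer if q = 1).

B = (101/9, 25/9)
D = (-9, 1)
E = (137/12, 31/12)

1. D_x = -9  [AG ∥ DF ∩ GF ∥ AD]
2. D_y = 1  [AG ∥ DF ∩ GF ∥ AD]
   → D = (-9, 1)
3. E_x = 137/12  [E is the centroid of △CAG]
4. E_y = 31/12  [E is the centroid of △CAG]
   → E = (137/12, 31/12)
5. B_x = 101/9  [2·signedArea(BFE) = 77/18 ∩ DA · EB = -35/9]
6. B_y = 25/9  [2·signedArea(BFE) = 77/18 ∩ DA · EB = -35/9]
   → B = (101/9, 25/9)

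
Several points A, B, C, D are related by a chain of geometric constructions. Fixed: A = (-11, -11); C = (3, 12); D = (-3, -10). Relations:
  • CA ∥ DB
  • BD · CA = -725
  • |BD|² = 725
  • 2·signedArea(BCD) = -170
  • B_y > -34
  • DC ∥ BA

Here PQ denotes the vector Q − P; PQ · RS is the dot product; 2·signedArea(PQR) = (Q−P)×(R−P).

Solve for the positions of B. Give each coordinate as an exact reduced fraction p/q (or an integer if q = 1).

1. B_x = -17  [DC ∥ BA ∩ CA ∥ DB]
2. B_y = -33  [DC ∥ BA ∩ CA ∥ DB]
   → B = (-17, -33)

B = (-17, -33)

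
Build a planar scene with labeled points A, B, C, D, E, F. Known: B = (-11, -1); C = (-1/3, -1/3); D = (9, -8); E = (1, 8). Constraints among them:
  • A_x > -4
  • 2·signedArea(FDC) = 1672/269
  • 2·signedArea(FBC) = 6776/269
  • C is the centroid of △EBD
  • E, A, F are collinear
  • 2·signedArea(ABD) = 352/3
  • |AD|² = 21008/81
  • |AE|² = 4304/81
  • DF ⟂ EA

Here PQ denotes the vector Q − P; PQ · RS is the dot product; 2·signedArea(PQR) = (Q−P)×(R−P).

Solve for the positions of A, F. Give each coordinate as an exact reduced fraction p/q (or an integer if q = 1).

1. F_x = -1011/269  [2·signedArea(FDC) = 1672/269 ∩ 2·signedArea(FBC) = 6776/269]
2. F_y = 488/269  [2·signedArea(FDC) = 1672/269 ∩ 2·signedArea(FBC) = 6776/269]
   → F = (-1011/269, 488/269)
3. A_x = -31/9  [2·signedArea(ABD) = 352/3 ∩ E, A, F are collinear]
4. A_y = 20/9  [2·signedArea(ABD) = 352/3 ∩ E, A, F are collinear]
   → A = (-31/9, 20/9)

A = (-31/9, 20/9)
F = (-1011/269, 488/269)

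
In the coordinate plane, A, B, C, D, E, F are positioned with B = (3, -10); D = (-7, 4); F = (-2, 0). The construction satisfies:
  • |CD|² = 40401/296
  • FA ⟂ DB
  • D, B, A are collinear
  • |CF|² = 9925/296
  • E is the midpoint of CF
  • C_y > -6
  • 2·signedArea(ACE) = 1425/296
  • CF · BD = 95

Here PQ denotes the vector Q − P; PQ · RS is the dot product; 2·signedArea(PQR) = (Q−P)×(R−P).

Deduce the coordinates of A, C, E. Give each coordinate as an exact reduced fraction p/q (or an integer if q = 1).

A = (-253/74, -75/74)
C = (-31/148, -815/148)
E = (-327/296, -815/296)

1. A_x = -253/74  [D, B, A are collinear ∩ FA ⟂ DB]
2. A_y = -75/74  [D, B, A are collinear ∩ FA ⟂ DB]
   → A = (-253/74, -75/74)
3. C_x = -31/148  [line 10·x + -14·y + -75 = 0 ∩ |CD|² = 40401/296]
4. C_y = -815/148  [line 10·x + -14·y + -75 = 0 ∩ |CD|² = 40401/296]
   → C = (-31/148, -815/148)
5. E_x = -327/296  [E is the midpoint of CF]
6. E_y = -815/296  [E is the midpoint of CF]
   → E = (-327/296, -815/296)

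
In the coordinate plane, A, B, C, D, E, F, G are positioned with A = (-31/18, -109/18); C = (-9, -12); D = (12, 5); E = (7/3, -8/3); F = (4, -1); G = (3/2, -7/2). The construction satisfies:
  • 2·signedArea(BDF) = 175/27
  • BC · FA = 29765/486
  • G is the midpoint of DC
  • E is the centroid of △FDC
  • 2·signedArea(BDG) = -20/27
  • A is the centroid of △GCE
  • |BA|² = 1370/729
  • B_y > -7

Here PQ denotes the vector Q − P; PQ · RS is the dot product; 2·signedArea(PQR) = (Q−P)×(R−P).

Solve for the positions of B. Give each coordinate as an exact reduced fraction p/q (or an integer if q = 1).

1. B_x = -151/54  [2·signedArea(BDG) = -20/27 ∩ 2·signedArea(BDF) = 175/27]
2. B_y = -373/54  [2·signedArea(BDG) = -20/27 ∩ 2·signedArea(BDF) = 175/27]
   → B = (-151/54, -373/54)

B = (-151/54, -373/54)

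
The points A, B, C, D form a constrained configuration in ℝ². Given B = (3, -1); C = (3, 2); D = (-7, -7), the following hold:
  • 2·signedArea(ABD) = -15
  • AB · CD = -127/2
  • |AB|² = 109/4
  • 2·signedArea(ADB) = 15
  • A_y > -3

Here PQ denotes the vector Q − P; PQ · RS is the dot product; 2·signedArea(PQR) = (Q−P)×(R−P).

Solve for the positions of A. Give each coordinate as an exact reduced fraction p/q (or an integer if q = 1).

A = (-2, -5/2)

1. A_x = -2  [2·signedArea(ABD) = -15 ∩ AB · CD = -127/2]
2. A_y = -5/2  [2·signedArea(ABD) = -15 ∩ AB · CD = -127/2]
   → A = (-2, -5/2)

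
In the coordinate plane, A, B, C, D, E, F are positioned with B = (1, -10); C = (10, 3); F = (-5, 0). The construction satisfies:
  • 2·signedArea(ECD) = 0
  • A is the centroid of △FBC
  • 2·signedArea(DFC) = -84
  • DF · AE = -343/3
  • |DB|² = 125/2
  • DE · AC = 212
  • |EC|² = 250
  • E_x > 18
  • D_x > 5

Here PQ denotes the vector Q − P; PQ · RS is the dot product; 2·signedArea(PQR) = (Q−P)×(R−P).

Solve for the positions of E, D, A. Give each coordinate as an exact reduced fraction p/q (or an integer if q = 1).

A = (2, -7/3)
D = (11/2, -7/2)
E = (19, 16)

1. D_x = 11/2  [line -3·x + 15·y + 69 = 0 ∩ |DB|² = 125/2]
2. D_y = -7/2  [line -3·x + 15·y + 69 = 0 ∩ |DB|² = 125/2]
   → D = (11/2, -7/2)
3. A_x = 2  [A is the centroid of △FBC]
4. A_y = -7/3  [A is the centroid of △FBC]
   → A = (2, -7/3)
5. E_x = 19  [2·signedArea(ECD) = 0 ∩ DF · AE = -343/3]
6. E_y = 16  [2·signedArea(ECD) = 0 ∩ DF · AE = -343/3]
   → E = (19, 16)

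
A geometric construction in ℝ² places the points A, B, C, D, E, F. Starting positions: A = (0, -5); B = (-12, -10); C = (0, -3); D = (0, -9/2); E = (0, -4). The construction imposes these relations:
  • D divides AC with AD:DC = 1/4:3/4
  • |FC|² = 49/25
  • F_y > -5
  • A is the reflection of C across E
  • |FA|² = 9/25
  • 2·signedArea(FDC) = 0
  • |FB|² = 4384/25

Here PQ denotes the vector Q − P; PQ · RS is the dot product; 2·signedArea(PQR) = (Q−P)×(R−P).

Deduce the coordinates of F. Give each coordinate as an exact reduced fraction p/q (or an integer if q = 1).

1. F_x = 0  [2·signedArea(FDC) = 0]
2. F_y = -22/5  [|FA|² = 9/25]
   → F = (0, -22/5)

F = (0, -22/5)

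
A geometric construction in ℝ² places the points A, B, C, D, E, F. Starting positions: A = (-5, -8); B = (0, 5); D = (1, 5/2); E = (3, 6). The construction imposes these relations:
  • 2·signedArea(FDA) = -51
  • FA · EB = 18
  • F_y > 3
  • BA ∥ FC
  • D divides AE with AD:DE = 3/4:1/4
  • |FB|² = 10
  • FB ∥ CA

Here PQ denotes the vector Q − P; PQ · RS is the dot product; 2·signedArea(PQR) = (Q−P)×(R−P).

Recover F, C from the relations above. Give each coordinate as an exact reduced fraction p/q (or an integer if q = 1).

C = (-8, -9)
F = (-3, 4)

1. F_x = -3  [2·signedArea(FDA) = -51 ∩ FA · EB = 18]
2. F_y = 4  [2·signedArea(FDA) = -51 ∩ FA · EB = 18]
   → F = (-3, 4)
3. C_x = -8  [FB ∥ CA ∩ BA ∥ FC]
4. C_y = -9  [FB ∥ CA ∩ BA ∥ FC]
   → C = (-8, -9)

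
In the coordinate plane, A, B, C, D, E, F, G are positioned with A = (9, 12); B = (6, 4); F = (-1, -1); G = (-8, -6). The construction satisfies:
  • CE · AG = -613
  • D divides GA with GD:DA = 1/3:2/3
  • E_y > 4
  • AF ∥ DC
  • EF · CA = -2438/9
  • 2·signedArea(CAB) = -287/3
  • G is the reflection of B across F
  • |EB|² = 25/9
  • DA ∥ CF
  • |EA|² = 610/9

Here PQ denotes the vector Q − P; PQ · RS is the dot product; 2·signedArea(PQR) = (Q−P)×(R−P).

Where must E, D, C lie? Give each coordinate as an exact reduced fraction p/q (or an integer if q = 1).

1. D_x = -7/3  [D divides GA with GD:DA = 1/3:2/3]
2. D_y = 0  [D divides GA with GD:DA = 1/3:2/3]
   → D = (-7/3, 0)
3. C_x = -37/3  [DA ∥ CF ∩ AF ∥ DC]
4. C_y = -13  [DA ∥ CF ∩ AF ∥ DC]
   → C = (-37/3, -13)
5. E_x = 14/3  [EF · CA = -2438/9 ∩ CE · AG = -613]
6. E_y = 5  [EF · CA = -2438/9 ∩ CE · AG = -613]
   → E = (14/3, 5)

C = (-37/3, -13)
D = (-7/3, 0)
E = (14/3, 5)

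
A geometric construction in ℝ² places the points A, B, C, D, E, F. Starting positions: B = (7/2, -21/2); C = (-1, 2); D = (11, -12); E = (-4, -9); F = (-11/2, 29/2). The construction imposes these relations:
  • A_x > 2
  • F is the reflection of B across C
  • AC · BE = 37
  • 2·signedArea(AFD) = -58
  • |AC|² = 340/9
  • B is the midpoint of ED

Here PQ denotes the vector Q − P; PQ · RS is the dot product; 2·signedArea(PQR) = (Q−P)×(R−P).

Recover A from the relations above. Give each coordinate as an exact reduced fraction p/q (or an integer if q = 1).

1. A_x = 3  [AC · BE = 37 ∩ 2·signedArea(AFD) = -58]
2. A_y = -8/3  [AC · BE = 37 ∩ 2·signedArea(AFD) = -58]
   → A = (3, -8/3)

A = (3, -8/3)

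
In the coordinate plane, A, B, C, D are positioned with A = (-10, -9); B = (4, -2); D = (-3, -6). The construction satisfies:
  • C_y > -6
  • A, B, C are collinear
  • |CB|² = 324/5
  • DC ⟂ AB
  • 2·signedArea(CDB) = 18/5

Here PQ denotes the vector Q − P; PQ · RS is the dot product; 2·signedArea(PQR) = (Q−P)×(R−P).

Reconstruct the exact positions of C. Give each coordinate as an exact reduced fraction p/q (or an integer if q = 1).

1. C_x = -16/5  [A, B, C are collinear ∩ DC ⟂ AB]
2. C_y = -28/5  [A, B, C are collinear ∩ DC ⟂ AB]
   → C = (-16/5, -28/5)

C = (-16/5, -28/5)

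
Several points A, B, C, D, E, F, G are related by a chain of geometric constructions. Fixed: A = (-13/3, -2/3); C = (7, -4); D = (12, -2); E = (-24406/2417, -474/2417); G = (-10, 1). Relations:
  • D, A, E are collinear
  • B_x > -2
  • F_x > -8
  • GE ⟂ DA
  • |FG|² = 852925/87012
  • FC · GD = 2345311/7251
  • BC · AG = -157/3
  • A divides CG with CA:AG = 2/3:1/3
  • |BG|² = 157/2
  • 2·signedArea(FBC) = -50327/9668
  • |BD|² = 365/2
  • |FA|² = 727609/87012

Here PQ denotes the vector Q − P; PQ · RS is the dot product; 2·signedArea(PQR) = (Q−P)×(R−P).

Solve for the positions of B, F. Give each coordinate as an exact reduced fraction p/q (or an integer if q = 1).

B = (-3/2, -3/2)
F = (-104639/14502, -3128/7251)

1. B_x = -3/2  [line 17/3·x + -5/3·y + 6 = 0 ∩ |BG|² = 157/2]
2. B_y = -3/2  [line 17/3·x + -5/3·y + 6 = 0 ∩ |BG|² = 157/2]
   → B = (-3/2, -3/2)
3. F_x = -104639/14502  [2·signedArea(FBC) = -50327/9668 ∩ FC · GD = 2345311/7251]
4. F_y = -3128/7251  [2·signedArea(FBC) = -50327/9668 ∩ FC · GD = 2345311/7251]
   → F = (-104639/14502, -3128/7251)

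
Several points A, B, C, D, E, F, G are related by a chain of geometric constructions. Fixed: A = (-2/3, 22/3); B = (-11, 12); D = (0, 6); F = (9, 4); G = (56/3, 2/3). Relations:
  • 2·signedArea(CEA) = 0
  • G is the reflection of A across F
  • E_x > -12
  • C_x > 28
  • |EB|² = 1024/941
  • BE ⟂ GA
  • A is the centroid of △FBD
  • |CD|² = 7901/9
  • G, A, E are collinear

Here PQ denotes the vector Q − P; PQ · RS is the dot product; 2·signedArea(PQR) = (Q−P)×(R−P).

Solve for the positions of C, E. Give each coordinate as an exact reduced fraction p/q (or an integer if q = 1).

C = (85/3, -8/3)
E = (-10671/941, 10364/941)

1. E_x = -10671/941  [G, A, E are collinear ∩ BE ⟂ GA]
2. E_y = 10364/941  [G, A, E are collinear ∩ BE ⟂ GA]
   → E = (-10671/941, 10364/941)
3. C_x = 85/3  [line 10390/2823·x + 30131/2823·y + -214034/2823 = 0 ∩ |CD|² = 7901/9]
4. C_y = -8/3  [line 10390/2823·x + 30131/2823·y + -214034/2823 = 0 ∩ |CD|² = 7901/9]
   → C = (85/3, -8/3)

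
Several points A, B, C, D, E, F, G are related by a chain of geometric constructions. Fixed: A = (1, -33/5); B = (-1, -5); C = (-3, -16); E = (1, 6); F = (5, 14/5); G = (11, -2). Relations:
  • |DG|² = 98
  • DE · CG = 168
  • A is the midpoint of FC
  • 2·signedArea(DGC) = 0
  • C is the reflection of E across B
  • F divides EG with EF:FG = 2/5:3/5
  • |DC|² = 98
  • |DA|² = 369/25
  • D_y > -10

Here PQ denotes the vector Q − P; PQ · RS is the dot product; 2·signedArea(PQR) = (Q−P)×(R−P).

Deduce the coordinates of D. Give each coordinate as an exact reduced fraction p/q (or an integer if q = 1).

D = (4, -9)

1. D_x = 4  [2·signedArea(DGC) = 0 ∩ DE · CG = 168]
2. D_y = -9  [2·signedArea(DGC) = 0 ∩ DE · CG = 168]
   → D = (4, -9)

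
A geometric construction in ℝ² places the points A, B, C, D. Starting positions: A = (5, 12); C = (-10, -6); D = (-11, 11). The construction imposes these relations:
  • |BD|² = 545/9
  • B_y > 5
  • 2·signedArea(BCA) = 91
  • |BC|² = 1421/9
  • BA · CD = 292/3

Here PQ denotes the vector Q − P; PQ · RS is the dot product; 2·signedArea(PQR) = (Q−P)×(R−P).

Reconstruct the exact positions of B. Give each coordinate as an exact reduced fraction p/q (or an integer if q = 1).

B = (-16/3, 17/3)

1. B_x = -16/3  [BA · CD = 292/3 ∩ 2·signedArea(BCA) = 91]
2. B_y = 17/3  [BA · CD = 292/3 ∩ 2·signedArea(BCA) = 91]
   → B = (-16/3, 17/3)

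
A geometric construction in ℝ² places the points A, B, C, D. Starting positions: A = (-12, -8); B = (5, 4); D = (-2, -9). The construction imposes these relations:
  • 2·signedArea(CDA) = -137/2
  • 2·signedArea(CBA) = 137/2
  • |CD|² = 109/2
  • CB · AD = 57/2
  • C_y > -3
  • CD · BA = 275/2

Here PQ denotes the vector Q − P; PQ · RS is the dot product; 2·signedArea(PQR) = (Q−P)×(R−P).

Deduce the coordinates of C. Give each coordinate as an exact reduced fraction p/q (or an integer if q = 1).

C = (3/2, -5/2)

1. C_x = 3/2  [2·signedArea(CBA) = 137/2 ∩ 2·signedArea(CDA) = -137/2]
2. C_y = -5/2  [2·signedArea(CBA) = 137/2 ∩ 2·signedArea(CDA) = -137/2]
   → C = (3/2, -5/2)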